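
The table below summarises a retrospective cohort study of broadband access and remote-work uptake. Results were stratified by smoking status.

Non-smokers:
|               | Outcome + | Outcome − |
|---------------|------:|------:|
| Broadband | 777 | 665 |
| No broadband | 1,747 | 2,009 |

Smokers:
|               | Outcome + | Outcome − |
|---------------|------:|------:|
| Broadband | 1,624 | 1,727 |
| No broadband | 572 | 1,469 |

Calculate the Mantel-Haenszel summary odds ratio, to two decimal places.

OR_MH = Σ(aᵢdᵢ/nᵢ) / Σ(bᵢcᵢ/nᵢ), where nᵢ is the stratum total.
Stratum 1 (Non-smokers): n = 5198; a·d/n = 777·2009/5198 = 300.3065; b·c/n = 665·1747/5198 = 223.5004
Stratum 2 (Smokers): n = 5392; a·d/n = 1624·1469/5392 = 442.4436; b·c/n = 1727·572/5392 = 183.2055
OR_MH = (300.3065 + 442.4436) / (223.5004 + 183.2055) = 742.7501 / 406.7059 = 1.82626

1.83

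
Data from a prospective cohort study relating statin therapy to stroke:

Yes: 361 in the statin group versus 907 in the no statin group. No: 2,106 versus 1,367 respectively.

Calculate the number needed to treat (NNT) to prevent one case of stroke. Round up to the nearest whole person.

4

Risk in treated group = 361/2467 = 0.14633; risk in control = 907/2274 = 0.39886.
Absolute risk reduction = 0.39886 − 0.14633 = 0.25253
NNT = 1 / ARR = 1 / 0.25253 = 3.960 → round up → 4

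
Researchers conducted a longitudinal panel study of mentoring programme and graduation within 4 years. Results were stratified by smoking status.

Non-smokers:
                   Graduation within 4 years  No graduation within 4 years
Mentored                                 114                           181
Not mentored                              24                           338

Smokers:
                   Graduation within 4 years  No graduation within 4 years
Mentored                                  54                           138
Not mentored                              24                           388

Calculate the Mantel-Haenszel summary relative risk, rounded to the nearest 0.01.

5.41

RR_MH = Σ(aᵢ·n₀ᵢ/nᵢ) / Σ(cᵢ·n₁ᵢ/nᵢ), with n₁ᵢ = aᵢ+bᵢ (exposed), n₀ᵢ = cᵢ+dᵢ (unexposed), nᵢ = n₁ᵢ+n₀ᵢ.
Stratum 1 (Non-smokers): n₁ = 295, n₀ = 362, n = 657; a·n₀/n = 114·362/657 = 62.8128; c·n₁/n = 24·295/657 = 10.7763
Stratum 2 (Smokers): n₁ = 192, n₀ = 412, n = 604; a·n₀/n = 54·412/604 = 36.8344; c·n₁/n = 24·192/604 = 7.6291
RR_MH = (62.8128 + 36.8344) / (10.7763 + 7.6291) = 99.6472 / 18.4054 = 5.41402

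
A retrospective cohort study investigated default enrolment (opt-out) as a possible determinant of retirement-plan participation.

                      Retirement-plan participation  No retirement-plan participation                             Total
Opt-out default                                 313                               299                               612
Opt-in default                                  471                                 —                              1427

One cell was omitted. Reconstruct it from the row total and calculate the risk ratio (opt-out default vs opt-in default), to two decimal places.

1.55

The missing cell is in the unexposed row: 1427 − 471 = 956.
So a = 313, b = 299, c = 471, d = 956.
RR = [a/(a+b)] / [c/(c+d)] = (313/612) / (471/1427) = 0.51144/0.33006 = 1.54952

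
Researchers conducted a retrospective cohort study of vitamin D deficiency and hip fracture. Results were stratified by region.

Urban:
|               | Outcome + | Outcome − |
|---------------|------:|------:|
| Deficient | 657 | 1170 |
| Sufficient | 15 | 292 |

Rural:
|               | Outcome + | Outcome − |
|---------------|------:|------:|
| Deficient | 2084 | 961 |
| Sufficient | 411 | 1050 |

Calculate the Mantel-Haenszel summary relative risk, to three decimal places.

2.651

RR_MH = Σ(aᵢ·n₀ᵢ/nᵢ) / Σ(cᵢ·n₁ᵢ/nᵢ), with n₁ᵢ = aᵢ+bᵢ (exposed), n₀ᵢ = cᵢ+dᵢ (unexposed), nᵢ = n₁ᵢ+n₀ᵢ.
Stratum 1 (Urban): n₁ = 1827, n₀ = 307, n = 2134; a·n₀/n = 657·307/2134 = 94.5169; c·n₁/n = 15·1827/2134 = 12.8421
Stratum 2 (Rural): n₁ = 3045, n₀ = 1461, n = 4506; a·n₀/n = 2084·1461/4506 = 675.7044; c·n₁/n = 411·3045/4506 = 277.7397
RR_MH = (94.5169 + 675.7044) / (12.8421 + 277.7397) = 770.2213 / 290.5818 = 2.65062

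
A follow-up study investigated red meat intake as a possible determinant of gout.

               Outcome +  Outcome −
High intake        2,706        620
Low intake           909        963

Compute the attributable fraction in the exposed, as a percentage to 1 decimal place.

40.3

Cells: a = 2706, b = 620, c = 909, d = 963.
Risk in exposed = 2706/3326 = 0.81359; risk in unexposed = 909/1872 = 0.48558.
RR = 0.81359/0.48558 = 1.67551
AR% = (RR − 1)/RR × 100 = (1.67551 − 1)/1.67551 × 100 = 40.3167%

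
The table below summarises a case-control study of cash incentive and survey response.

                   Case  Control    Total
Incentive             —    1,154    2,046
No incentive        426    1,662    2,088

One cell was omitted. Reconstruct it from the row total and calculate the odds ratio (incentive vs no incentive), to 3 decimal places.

3.016

The missing cell is in the exposed row: 2046 − 1154 = 892.
So a = 892, b = 1154, c = 426, d = 1662.
OR = (a·d)/(b·c) = (892 × 1662) / (1154 × 426) = 1482504 / 491604 = 3.01565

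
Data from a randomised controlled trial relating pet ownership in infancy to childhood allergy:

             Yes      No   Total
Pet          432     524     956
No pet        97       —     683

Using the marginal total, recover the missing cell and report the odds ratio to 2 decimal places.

4.98

The missing cell is in the unexposed row: 683 − 97 = 586.
So a = 432, b = 524, c = 97, d = 586.
OR = (a·d)/(b·c) = (432 × 586) / (524 × 97) = 253152 / 50828 = 4.98056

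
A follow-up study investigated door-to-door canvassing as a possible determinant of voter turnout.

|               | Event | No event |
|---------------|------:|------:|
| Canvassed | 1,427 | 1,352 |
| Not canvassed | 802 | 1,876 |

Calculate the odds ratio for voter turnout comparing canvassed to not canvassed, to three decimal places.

Cells: a = 1427, b = 1352, c = 802, d = 1876.
OR = (a·d)/(b·c) = (1427 × 1876) / (1352 × 802) = 2677052 / 1084304 = 2.46891
The odds of voter turnout are about 2.47 times as high in the canvassed group.

2.469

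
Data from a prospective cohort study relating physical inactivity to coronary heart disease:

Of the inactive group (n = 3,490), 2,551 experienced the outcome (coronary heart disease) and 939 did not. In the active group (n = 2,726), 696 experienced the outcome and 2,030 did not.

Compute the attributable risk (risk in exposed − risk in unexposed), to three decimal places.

0.476

From the description: a = 2551, b = 939, c = 696, d = 2030.
Risk in exposed = 2551/3490 = 0.730946; risk in unexposed = 696/2726 = 0.255319.
Risk difference = 0.730946 − 0.255319 = 0.475626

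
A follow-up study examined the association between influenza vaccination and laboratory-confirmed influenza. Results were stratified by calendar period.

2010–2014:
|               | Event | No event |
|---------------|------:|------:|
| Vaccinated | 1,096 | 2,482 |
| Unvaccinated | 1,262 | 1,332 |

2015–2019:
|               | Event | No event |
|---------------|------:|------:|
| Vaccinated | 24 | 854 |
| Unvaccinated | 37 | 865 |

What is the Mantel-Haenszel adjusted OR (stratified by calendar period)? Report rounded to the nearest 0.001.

0.473

OR_MH = Σ(aᵢdᵢ/nᵢ) / Σ(bᵢcᵢ/nᵢ), where nᵢ is the stratum total.
Stratum 1 (2010–2014): n = 6172; a·d/n = 1096·1332/6172 = 236.5314; b·c/n = 2482·1262/6172 = 507.4990
Stratum 2 (2015–2019): n = 1780; a·d/n = 24·865/1780 = 11.6629; b·c/n = 854·37/1780 = 17.7517
OR_MH = (236.5314 + 11.6629) / (507.4990 + 17.7517) = 248.1944 / 525.2507 = 0.47253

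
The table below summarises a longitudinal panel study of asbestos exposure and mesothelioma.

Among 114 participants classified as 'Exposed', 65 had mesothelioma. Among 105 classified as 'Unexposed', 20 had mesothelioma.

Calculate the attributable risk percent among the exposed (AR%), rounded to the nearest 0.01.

From the description: a = 65, b = 49, c = 20, d = 85.
Risk in exposed = 65/114 = 0.57018; risk in unexposed = 20/105 = 0.19048.
RR = 0.57018/0.19048 = 2.99342
AR% = (RR − 1)/RR × 100 = (2.99342 − 1)/2.99342 × 100 = 66.5934%

66.59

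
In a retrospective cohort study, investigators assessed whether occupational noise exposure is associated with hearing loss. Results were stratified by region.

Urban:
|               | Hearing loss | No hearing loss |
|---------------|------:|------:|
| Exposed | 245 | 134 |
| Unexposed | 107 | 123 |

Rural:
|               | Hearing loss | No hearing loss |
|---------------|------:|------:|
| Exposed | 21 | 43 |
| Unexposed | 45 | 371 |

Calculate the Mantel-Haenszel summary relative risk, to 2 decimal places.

1.53

RR_MH = Σ(aᵢ·n₀ᵢ/nᵢ) / Σ(cᵢ·n₁ᵢ/nᵢ), with n₁ᵢ = aᵢ+bᵢ (exposed), n₀ᵢ = cᵢ+dᵢ (unexposed), nᵢ = n₁ᵢ+n₀ᵢ.
Stratum 1 (Urban): n₁ = 379, n₀ = 230, n = 609; a·n₀/n = 245·230/609 = 92.5287; c·n₁/n = 107·379/609 = 66.5895
Stratum 2 (Rural): n₁ = 64, n₀ = 416, n = 480; a·n₀/n = 21·416/480 = 18.2000; c·n₁/n = 45·64/480 = 6.0000
RR_MH = (92.5287 + 18.2000) / (66.5895 + 6.0000) = 110.7287 / 72.5895 = 1.52541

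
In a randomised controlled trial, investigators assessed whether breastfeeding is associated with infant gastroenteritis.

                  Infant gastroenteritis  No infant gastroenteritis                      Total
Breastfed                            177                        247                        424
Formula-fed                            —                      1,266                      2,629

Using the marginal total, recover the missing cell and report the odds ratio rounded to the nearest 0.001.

0.666

The missing cell is in the unexposed row: 2629 − 1266 = 1363.
So a = 177, b = 247, c = 1363, d = 1266.
OR = (a·d)/(b·c) = (177 × 1266) / (247 × 1363) = 224082 / 336661 = 0.66560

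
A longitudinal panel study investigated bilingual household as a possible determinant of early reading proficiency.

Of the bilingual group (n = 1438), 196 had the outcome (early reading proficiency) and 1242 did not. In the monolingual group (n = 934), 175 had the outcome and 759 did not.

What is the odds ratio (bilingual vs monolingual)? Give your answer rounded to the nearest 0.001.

From the description: a = 196, b = 1242, c = 175, d = 759.
OR = (a·d)/(b·c) = (196 × 759) / (1242 × 175) = 148764 / 217350 = 0.68444
Exposure is associated with lower odds of early reading proficiency (OR = 0.68 < 1).

0.684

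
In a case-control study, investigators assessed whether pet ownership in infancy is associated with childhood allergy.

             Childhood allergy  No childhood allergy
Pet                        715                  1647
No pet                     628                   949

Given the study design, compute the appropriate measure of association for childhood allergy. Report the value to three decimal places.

Cells: a = 715, b = 1647, c = 628, d = 949.
This is a case-control study: participants were sampled on outcome status, so risks in the source population cannot be estimated directly — relative risk is not valid here. The odds ratio is the appropriate measure.
OR = (a·d)/(b·c) = (715 × 949) / (1647 × 628) = 678535 / 1034316 = 0.65602

0.656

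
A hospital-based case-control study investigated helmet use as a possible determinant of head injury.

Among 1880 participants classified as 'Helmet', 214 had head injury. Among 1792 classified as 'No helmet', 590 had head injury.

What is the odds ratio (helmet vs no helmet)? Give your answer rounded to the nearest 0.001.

0.262

From the description: a = 214, b = 1666, c = 590, d = 1202.
OR = (a·d)/(b·c) = (214 × 1202) / (1666 × 590) = 257228 / 982940 = 0.26169
Exposure is associated with lower odds of head injury (OR = 0.26 < 1).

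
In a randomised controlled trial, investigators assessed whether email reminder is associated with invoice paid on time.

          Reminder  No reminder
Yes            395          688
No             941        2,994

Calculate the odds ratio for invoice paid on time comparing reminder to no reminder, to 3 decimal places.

Reading the table with exposure as columns: a = 395 (Reminder, case), b = 941 (Reminder, non-case), c = 688 (No reminder, case), d = 2994.
OR = (a·d)/(b·c) = (395 × 2994) / (941 × 688) = 1182630 / 647408 = 1.82672
The odds of invoice paid on time are about 1.83 times as high in the reminder group.

1.827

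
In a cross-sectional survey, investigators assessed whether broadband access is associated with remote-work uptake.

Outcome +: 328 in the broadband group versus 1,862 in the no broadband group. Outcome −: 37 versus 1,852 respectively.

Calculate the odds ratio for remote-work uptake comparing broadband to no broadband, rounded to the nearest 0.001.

8.817

From the description: a = 328, b = 37, c = 1862, d = 1852.
OR = (a·d)/(b·c) = (328 × 1852) / (37 × 1862) = 607456 / 68894 = 8.81726
The odds of remote-work uptake are about 8.82 times as high in the broadband group.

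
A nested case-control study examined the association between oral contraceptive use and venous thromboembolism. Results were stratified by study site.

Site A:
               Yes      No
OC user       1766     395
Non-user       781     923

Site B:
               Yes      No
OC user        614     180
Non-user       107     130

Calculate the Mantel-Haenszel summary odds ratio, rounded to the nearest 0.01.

OR_MH = Σ(aᵢdᵢ/nᵢ) / Σ(bᵢcᵢ/nᵢ), where nᵢ is the stratum total.
Stratum 1 (Site A): n = 3865; a·d/n = 1766·923/3865 = 421.7382; b·c/n = 395·781/3865 = 79.8176
Stratum 2 (Site B): n = 1031; a·d/n = 614·130/1031 = 77.4200; b·c/n = 180·107/1031 = 18.6809
OR_MH = (421.7382 + 77.4200) / (79.8176 + 18.6809) = 499.1581 / 98.4985 = 5.06767

5.07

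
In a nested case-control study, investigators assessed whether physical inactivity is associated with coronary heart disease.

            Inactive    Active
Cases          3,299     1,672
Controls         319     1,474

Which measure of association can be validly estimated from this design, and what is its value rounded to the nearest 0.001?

9.117

Reading the table with exposure as columns: a = 3299 (Inactive, case), b = 319 (Inactive, non-case), c = 1672 (Active, case), d = 1474.
This is a nested case-control study: participants were sampled on outcome status, so risks in the source population cannot be estimated directly — relative risk is not valid here. The odds ratio is the appropriate measure.
OR = (a·d)/(b·c) = (3299 × 1474) / (319 × 1672) = 4862726 / 533368 = 9.11702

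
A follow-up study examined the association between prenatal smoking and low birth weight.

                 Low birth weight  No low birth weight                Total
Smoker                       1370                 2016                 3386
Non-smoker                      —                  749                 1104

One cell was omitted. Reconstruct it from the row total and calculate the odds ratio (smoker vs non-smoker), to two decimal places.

The missing cell is in the unexposed row: 1104 − 749 = 355.
So a = 1370, b = 2016, c = 355, d = 749.
OR = (a·d)/(b·c) = (1370 × 749) / (2016 × 355) = 1026130 / 715680 = 1.43378

1.43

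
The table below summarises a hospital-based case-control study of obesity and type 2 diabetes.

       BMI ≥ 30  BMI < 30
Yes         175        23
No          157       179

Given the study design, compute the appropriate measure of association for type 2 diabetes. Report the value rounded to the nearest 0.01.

8.67

Reading the table with exposure as columns: a = 175 (BMI ≥ 30, case), b = 157 (BMI ≥ 30, non-case), c = 23 (BMI < 30, case), d = 179.
This is a hospital-based case-control study: participants were sampled on outcome status, so risks in the source population cannot be estimated directly — relative risk is not valid here. The odds ratio is the appropriate measure.
OR = (a·d)/(b·c) = (175 × 179) / (157 × 23) = 31325 / 3611 = 8.67488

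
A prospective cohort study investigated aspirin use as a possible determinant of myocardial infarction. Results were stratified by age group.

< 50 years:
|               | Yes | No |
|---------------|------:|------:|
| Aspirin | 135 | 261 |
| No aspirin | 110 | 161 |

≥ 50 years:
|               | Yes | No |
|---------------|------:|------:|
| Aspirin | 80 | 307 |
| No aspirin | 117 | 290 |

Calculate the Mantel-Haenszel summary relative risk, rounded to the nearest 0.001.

0.784

RR_MH = Σ(aᵢ·n₀ᵢ/nᵢ) / Σ(cᵢ·n₁ᵢ/nᵢ), with n₁ᵢ = aᵢ+bᵢ (exposed), n₀ᵢ = cᵢ+dᵢ (unexposed), nᵢ = n₁ᵢ+n₀ᵢ.
Stratum 1 (< 50 years): n₁ = 396, n₀ = 271, n = 667; a·n₀/n = 135·271/667 = 54.8501; c·n₁/n = 110·396/667 = 65.3073
Stratum 2 (≥ 50 years): n₁ = 387, n₀ = 407, n = 794; a·n₀/n = 80·407/794 = 41.0076; c·n₁/n = 117·387/794 = 57.0264
RR_MH = (54.8501 + 41.0076) / (65.3073 + 57.0264) = 95.8576 / 122.3338 = 0.78357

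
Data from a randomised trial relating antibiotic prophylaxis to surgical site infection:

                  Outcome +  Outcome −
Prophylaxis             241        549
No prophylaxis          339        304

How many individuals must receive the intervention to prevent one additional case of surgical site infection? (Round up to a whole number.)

Risk in treated group = 241/790 = 0.30506; risk in control = 339/643 = 0.52722.
Absolute risk reduction = 0.52722 − 0.30506 = 0.22215
NNT = 1 / ARR = 1 / 0.22215 = 4.501 → round up → 5

5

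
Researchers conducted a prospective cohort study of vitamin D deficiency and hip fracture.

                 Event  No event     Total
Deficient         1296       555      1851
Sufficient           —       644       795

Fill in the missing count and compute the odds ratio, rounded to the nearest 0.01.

9.96

The missing cell is in the unexposed row: 795 − 644 = 151.
So a = 1296, b = 555, c = 151, d = 644.
OR = (a·d)/(b·c) = (1296 × 644) / (555 × 151) = 834624 / 83805 = 9.95912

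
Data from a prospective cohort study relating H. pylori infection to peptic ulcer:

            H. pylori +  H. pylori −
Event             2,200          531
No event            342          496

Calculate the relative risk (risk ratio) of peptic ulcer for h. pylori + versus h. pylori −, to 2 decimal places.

1.67

Reading the table with exposure as columns: a = 2200 (H. pylori +, case), b = 342 (H. pylori +, non-case), c = 531 (H. pylori −, case), d = 496.
Risk in exposed = 2200/2542 = 0.86546; risk in unexposed = 531/1027 = 0.51704.
RR = 0.86546 / 0.51704 = 1.67388
The risk among the exposed is 1.67 times that among the unexposed.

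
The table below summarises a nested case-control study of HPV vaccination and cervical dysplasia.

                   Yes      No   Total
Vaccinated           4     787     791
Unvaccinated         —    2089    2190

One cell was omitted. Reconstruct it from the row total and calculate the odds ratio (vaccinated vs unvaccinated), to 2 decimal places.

0.11

The missing cell is in the unexposed row: 2190 − 2089 = 101.
So a = 4, b = 787, c = 101, d = 2089.
OR = (a·d)/(b·c) = (4 × 2089) / (787 × 101) = 8356 / 79487 = 0.10512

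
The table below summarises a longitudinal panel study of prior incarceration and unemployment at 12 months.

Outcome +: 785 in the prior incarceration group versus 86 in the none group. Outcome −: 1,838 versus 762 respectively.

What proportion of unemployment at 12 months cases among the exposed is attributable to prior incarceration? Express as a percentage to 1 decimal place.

66.1

From the description: a = 785, b = 1838, c = 86, d = 762.
Risk in exposed = 785/2623 = 0.29928; risk in unexposed = 86/848 = 0.10142.
RR = 0.29928/0.10142 = 2.95100
AR% = (RR − 1)/RR × 100 = (2.95100 − 1)/2.95100 × 100 = 66.1131%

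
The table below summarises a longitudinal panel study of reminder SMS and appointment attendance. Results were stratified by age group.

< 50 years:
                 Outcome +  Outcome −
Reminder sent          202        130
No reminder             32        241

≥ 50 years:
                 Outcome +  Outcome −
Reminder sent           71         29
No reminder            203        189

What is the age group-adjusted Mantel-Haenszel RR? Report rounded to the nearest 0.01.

RR_MH = Σ(aᵢ·n₀ᵢ/nᵢ) / Σ(cᵢ·n₁ᵢ/nᵢ), with n₁ᵢ = aᵢ+bᵢ (exposed), n₀ᵢ = cᵢ+dᵢ (unexposed), nᵢ = n₁ᵢ+n₀ᵢ.
Stratum 1 (< 50 years): n₁ = 332, n₀ = 273, n = 605; a·n₀/n = 202·273/605 = 91.1504; c·n₁/n = 32·332/605 = 17.5603
Stratum 2 (≥ 50 years): n₁ = 100, n₀ = 392, n = 492; a·n₀/n = 71·392/492 = 56.5691; c·n₁/n = 203·100/492 = 41.2602
RR_MH = (91.1504 + 56.5691) / (17.5603 + 41.2602) = 147.7195 / 58.8205 = 2.51136

2.51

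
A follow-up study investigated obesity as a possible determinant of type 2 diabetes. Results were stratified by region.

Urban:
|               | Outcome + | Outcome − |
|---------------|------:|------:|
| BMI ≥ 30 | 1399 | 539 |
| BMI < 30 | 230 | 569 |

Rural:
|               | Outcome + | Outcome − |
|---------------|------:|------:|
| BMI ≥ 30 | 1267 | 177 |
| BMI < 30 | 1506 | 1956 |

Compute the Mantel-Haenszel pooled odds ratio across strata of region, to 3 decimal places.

7.990

OR_MH = Σ(aᵢdᵢ/nᵢ) / Σ(bᵢcᵢ/nᵢ), where nᵢ is the stratum total.
Stratum 1 (Urban): n = 2737; a·d/n = 1399·569/2737 = 290.8407; b·c/n = 539·230/2737 = 45.2941
Stratum 2 (Rural): n = 4906; a·d/n = 1267·1956/4906 = 505.1472; b·c/n = 177·1506/4906 = 54.3339
OR_MH = (290.8407 + 505.1472) / (45.2941 + 54.3339) = 795.9879 / 99.6280 = 7.98960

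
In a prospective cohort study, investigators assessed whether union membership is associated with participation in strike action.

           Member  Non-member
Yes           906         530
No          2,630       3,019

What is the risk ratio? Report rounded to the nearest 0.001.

Reading the table with exposure as columns: a = 906 (Member, case), b = 2630 (Member, non-case), c = 530 (Non-member, case), d = 3019.
Risk in exposed = 906/3536 = 0.25622; risk in unexposed = 530/3549 = 0.14934.
RR = 0.25622 / 0.14934 = 1.71572
The risk among the exposed is 1.72 times that among the unexposed.

1.716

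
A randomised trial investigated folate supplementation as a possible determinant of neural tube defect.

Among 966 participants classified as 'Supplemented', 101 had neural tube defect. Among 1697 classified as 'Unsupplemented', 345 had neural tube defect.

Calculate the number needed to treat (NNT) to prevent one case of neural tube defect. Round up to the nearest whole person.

Risk in treated group = 101/966 = 0.10455; risk in control = 345/1697 = 0.20330.
Absolute risk reduction = 0.20330 − 0.10455 = 0.09875
NNT = 1 / ARR = 1 / 0.09875 = 10.127 → round up → 11

11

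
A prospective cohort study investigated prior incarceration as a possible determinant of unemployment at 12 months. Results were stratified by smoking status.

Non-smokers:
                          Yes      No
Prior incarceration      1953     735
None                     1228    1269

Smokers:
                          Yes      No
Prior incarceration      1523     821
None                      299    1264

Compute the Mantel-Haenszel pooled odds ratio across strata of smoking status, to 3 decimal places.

4.097

OR_MH = Σ(aᵢdᵢ/nᵢ) / Σ(bᵢcᵢ/nᵢ), where nᵢ is the stratum total.
Stratum 1 (Non-smokers): n = 5185; a·d/n = 1953·1269/5185 = 477.9859; b·c/n = 735·1228/5185 = 174.0752
Stratum 2 (Smokers): n = 3907; a·d/n = 1523·1264/3907 = 492.7238; b·c/n = 821·299/3907 = 62.8306
OR_MH = (477.9859 + 492.7238) / (174.0752 + 62.8306) = 970.7097 / 236.9058 = 4.09745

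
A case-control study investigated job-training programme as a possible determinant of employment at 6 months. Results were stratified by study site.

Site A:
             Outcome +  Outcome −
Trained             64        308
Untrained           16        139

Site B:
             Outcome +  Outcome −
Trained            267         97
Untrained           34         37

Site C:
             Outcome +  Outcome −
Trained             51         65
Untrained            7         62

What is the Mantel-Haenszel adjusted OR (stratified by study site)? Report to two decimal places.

2.92

OR_MH = Σ(aᵢdᵢ/nᵢ) / Σ(bᵢcᵢ/nᵢ), where nᵢ is the stratum total.
Stratum 1 (Site A): n = 527; a·d/n = 64·139/527 = 16.8805; b·c/n = 308·16/527 = 9.3510
Stratum 2 (Site B): n = 435; a·d/n = 267·37/435 = 22.7103; b·c/n = 97·34/435 = 7.5816
Stratum 3 (Site C): n = 185; a·d/n = 51·62/185 = 17.0919; b·c/n = 65·7/185 = 2.4595
OR_MH = (16.8805 + 22.7103 + 17.0919) / (9.3510 + 7.5816 + 2.4595) = 56.6827 / 19.3921 = 2.92298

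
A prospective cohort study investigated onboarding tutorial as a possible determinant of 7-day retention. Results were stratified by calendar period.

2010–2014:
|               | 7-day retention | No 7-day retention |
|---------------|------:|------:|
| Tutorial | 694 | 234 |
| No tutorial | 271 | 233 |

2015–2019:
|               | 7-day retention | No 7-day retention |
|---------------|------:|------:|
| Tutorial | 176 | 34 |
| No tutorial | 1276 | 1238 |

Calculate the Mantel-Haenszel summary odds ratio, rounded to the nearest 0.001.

3.204

OR_MH = Σ(aᵢdᵢ/nᵢ) / Σ(bᵢcᵢ/nᵢ), where nᵢ is the stratum total.
Stratum 1 (2010–2014): n = 1432; a·d/n = 694·233/1432 = 112.9204; b·c/n = 234·271/1432 = 44.2835
Stratum 2 (2015–2019): n = 2724; a·d/n = 176·1238/2724 = 79.9883; b·c/n = 34·1276/2724 = 15.9266
OR_MH = (112.9204 + 79.9883) / (44.2835 + 15.9266) = 192.9086 / 60.2101 = 3.20393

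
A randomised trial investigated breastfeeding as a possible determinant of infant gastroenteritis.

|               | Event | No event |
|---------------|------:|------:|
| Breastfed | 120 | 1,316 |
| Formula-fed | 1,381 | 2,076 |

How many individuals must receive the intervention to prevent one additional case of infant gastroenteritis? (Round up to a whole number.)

Risk in treated group = 120/1436 = 0.08357; risk in control = 1381/3457 = 0.39948.
Absolute risk reduction = 0.39948 − 0.08357 = 0.31591
NNT = 1 / ARR = 1 / 0.31591 = 3.165 → round up → 4

4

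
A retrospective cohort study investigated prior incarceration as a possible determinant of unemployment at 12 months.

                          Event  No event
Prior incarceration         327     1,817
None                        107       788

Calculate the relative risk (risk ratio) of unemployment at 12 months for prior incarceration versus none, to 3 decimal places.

1.276

Cells: a = 327, b = 1817, c = 107, d = 788.
Risk in exposed = 327/2144 = 0.15252; risk in unexposed = 107/895 = 0.11955.
RR = 0.15252 / 0.11955 = 1.27574
The risk among the exposed is 1.28 times that among the unexposed.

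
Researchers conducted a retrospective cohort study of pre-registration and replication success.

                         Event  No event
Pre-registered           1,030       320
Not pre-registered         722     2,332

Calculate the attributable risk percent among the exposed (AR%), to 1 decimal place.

Cells: a = 1030, b = 320, c = 722, d = 2332.
Risk in exposed = 1030/1350 = 0.76296; risk in unexposed = 722/3054 = 0.23641.
RR = 0.76296/0.23641 = 3.22727
AR% = (RR − 1)/RR × 100 = (3.22727 − 1)/3.22727 × 100 = 69.0141%

69.0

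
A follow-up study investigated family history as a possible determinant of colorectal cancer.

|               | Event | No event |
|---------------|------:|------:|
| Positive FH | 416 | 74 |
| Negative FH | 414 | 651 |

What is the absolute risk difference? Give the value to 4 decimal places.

Cells: a = 416, b = 74, c = 414, d = 651.
Risk in exposed = 416/490 = 0.848980; risk in unexposed = 414/1065 = 0.388732.
Risk difference = 0.848980 − 0.388732 = 0.460247

0.4602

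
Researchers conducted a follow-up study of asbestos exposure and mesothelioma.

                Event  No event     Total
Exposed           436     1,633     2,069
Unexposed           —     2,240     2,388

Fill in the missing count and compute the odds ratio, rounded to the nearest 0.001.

4.041

The missing cell is in the unexposed row: 2388 − 2240 = 148.
So a = 436, b = 1633, c = 148, d = 2240.
OR = (a·d)/(b·c) = (436 × 2240) / (1633 × 148) = 976640 / 241684 = 4.04098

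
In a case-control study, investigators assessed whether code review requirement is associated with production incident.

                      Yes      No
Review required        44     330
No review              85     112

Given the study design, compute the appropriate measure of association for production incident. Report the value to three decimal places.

Cells: a = 44, b = 330, c = 85, d = 112.
This is a case-control study: participants were sampled on outcome status, so risks in the source population cannot be estimated directly — relative risk is not valid here. The odds ratio is the appropriate measure.
OR = (a·d)/(b·c) = (44 × 112) / (330 × 85) = 4928 / 28050 = 0.17569

0.176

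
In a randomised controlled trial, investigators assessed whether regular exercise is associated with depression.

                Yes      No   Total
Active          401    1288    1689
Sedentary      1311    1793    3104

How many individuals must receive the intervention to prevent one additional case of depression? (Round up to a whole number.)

Risk in treated group = 401/1689 = 0.23742; risk in control = 1311/3104 = 0.42236.
Absolute risk reduction = 0.42236 − 0.23742 = 0.18494
NNT = 1 / ARR = 1 / 0.18494 = 5.407 → round up → 6

6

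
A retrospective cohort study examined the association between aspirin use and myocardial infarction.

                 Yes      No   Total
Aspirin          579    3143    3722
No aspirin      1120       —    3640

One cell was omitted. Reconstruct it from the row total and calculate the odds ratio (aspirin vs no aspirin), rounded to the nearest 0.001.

The missing cell is in the unexposed row: 3640 − 1120 = 2520.
So a = 579, b = 3143, c = 1120, d = 2520.
OR = (a·d)/(b·c) = (579 × 2520) / (3143 × 1120) = 1459080 / 3520160 = 0.41449

0.414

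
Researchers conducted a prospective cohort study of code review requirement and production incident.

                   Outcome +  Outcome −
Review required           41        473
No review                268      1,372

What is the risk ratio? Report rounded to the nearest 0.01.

Cells: a = 41, b = 473, c = 268, d = 1372.
Risk in exposed = 41/514 = 0.07977; risk in unexposed = 268/1640 = 0.16341.
RR = 0.07977 / 0.16341 = 0.48812
The risk is 51% lower among the exposed than among the unexposed.

0.49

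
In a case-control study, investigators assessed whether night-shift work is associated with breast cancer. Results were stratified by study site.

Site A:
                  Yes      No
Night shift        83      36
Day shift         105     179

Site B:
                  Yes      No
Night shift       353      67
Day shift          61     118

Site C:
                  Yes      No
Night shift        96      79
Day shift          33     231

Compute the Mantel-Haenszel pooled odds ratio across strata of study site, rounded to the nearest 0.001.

OR_MH = Σ(aᵢdᵢ/nᵢ) / Σ(bᵢcᵢ/nᵢ), where nᵢ is the stratum total.
Stratum 1 (Site A): n = 403; a·d/n = 83·179/403 = 36.8660; b·c/n = 36·105/403 = 9.3797
Stratum 2 (Site B): n = 599; a·d/n = 353·118/599 = 69.5392; b·c/n = 67·61/599 = 6.8230
Stratum 3 (Site C): n = 439; a·d/n = 96·231/439 = 50.5148; b·c/n = 79·33/439 = 5.9385
OR_MH = (36.8660 + 69.5392 + 50.5148) / (9.3797 + 6.8230 + 5.9385) = 156.9200 / 22.1412 = 7.08725

7.087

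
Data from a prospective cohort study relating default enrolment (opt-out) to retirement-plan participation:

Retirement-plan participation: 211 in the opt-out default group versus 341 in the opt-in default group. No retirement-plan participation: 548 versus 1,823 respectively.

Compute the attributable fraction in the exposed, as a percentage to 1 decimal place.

From the description: a = 211, b = 548, c = 341, d = 1823.
Risk in exposed = 211/759 = 0.27800; risk in unexposed = 341/2164 = 0.15758.
RR = 0.27800/0.15758 = 1.76418
AR% = (RR − 1)/RR × 100 = (1.76418 − 1)/1.76418 × 100 = 43.3165%

43.3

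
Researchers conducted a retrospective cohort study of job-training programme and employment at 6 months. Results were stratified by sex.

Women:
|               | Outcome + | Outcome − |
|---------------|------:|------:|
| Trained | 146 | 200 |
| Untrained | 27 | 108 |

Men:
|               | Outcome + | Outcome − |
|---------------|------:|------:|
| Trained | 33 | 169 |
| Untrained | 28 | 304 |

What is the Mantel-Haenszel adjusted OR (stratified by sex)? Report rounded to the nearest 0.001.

2.567

OR_MH = Σ(aᵢdᵢ/nᵢ) / Σ(bᵢcᵢ/nᵢ), where nᵢ is the stratum total.
Stratum 1 (Women): n = 481; a·d/n = 146·108/481 = 32.7817; b·c/n = 200·27/481 = 11.2266
Stratum 2 (Men): n = 534; a·d/n = 33·304/534 = 18.7865; b·c/n = 169·28/534 = 8.8614
OR_MH = (32.7817 + 18.7865) / (11.2266 + 8.8614) = 51.5682 / 20.0880 = 2.56711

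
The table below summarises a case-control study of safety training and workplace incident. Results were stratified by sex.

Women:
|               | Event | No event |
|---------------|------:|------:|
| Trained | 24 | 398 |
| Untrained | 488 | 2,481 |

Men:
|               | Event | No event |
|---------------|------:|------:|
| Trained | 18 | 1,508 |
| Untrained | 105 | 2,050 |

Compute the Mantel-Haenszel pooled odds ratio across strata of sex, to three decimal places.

OR_MH = Σ(aᵢdᵢ/nᵢ) / Σ(bᵢcᵢ/nᵢ), where nᵢ is the stratum total.
Stratum 1 (Women): n = 3391; a·d/n = 24·2481/3391 = 17.5594; b·c/n = 398·488/3391 = 57.2763
Stratum 2 (Men): n = 3681; a·d/n = 18·2050/3681 = 10.0244; b·c/n = 1508·105/3681 = 43.0155
OR_MH = (17.5594 + 10.0244) / (57.2763 + 43.0155) = 27.5839 / 100.2918 = 0.27504

0.275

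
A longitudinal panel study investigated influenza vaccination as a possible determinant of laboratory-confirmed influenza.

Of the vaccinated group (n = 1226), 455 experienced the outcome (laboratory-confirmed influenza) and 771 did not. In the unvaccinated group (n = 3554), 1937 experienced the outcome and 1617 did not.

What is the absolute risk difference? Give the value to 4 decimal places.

-0.1739

From the description: a = 455, b = 771, c = 1937, d = 1617.
Risk in exposed = 455/1226 = 0.371126; risk in unexposed = 1937/3554 = 0.545020.
Risk difference = 0.371126 − 0.545020 = -0.173894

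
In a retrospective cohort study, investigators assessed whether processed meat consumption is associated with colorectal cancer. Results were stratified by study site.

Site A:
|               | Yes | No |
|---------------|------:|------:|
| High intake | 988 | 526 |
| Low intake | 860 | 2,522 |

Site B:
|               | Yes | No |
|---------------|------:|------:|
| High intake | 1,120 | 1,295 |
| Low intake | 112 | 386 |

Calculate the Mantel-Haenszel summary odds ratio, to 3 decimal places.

OR_MH = Σ(aᵢdᵢ/nᵢ) / Σ(bᵢcᵢ/nᵢ), where nᵢ is the stratum total.
Stratum 1 (Site A): n = 4896; a·d/n = 988·2522/4896 = 508.9330; b·c/n = 526·860/4896 = 92.3938
Stratum 2 (Site B): n = 2913; a·d/n = 1120·386/2913 = 148.4106; b·c/n = 1295·112/2913 = 49.7906
OR_MH = (508.9330 + 148.4106) / (92.3938 + 49.7906) = 657.3436 / 142.1844 = 4.62318

4.623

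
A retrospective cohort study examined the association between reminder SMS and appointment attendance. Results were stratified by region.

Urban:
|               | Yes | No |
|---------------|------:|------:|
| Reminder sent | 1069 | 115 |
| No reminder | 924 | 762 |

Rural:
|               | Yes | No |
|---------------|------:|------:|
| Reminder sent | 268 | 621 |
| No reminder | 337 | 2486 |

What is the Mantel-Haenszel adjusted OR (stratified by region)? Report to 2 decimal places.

OR_MH = Σ(aᵢdᵢ/nᵢ) / Σ(bᵢcᵢ/nᵢ), where nᵢ is the stratum total.
Stratum 1 (Urban): n = 2870; a·d/n = 1069·762/2870 = 283.8251; b·c/n = 115·924/2870 = 37.0244
Stratum 2 (Rural): n = 3712; a·d/n = 268·2486/3712 = 179.4849; b·c/n = 621·337/3712 = 56.3785
OR_MH = (283.8251 + 179.4849) / (37.0244 + 56.3785) = 463.3100 / 93.4029 = 4.96034

4.96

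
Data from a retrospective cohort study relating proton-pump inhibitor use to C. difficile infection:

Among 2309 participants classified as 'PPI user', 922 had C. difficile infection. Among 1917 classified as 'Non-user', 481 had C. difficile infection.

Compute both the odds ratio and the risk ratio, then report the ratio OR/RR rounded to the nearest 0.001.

1.247

From the description: a = 922, b = 1387, c = 481, d = 1436.
OR = (922·1436)/(1387·481) = 1323992/667147 = 1.98456
Risk in exposed = 922/2309 = 0.39931; risk in unexposed = 481/1917 = 0.25091; RR = 1.59142
OR/RR = 1.98456 / 1.59142 = 1.24704
The outcome is not rare, so the OR lies further from 1 than the RR.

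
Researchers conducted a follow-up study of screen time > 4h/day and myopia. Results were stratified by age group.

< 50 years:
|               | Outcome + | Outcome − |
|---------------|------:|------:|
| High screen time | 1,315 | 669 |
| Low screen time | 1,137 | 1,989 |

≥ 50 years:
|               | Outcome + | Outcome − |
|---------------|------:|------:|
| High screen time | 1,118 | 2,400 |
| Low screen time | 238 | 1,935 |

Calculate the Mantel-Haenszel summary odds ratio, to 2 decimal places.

OR_MH = Σ(aᵢdᵢ/nᵢ) / Σ(bᵢcᵢ/nᵢ), where nᵢ is the stratum total.
Stratum 1 (< 50 years): n = 5110; a·d/n = 1315·1989/5110 = 511.8464; b·c/n = 669·1137/5110 = 148.8558
Stratum 2 (≥ 50 years): n = 5691; a·d/n = 1118·1935/5691 = 380.1318; b·c/n = 2400·238/5691 = 100.3690
OR_MH = (511.8464 + 380.1318) / (148.8558 + 100.3690) = 891.9782 / 249.2248 = 3.57901

3.58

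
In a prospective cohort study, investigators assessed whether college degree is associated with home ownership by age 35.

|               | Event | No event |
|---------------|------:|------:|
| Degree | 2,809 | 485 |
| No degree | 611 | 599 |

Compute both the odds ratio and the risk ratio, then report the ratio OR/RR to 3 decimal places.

3.362

Cells: a = 2809, b = 485, c = 611, d = 599.
OR = (2809·599)/(485·611) = 1682591/296335 = 5.67800
Risk in exposed = 2809/3294 = 0.85276; risk in unexposed = 611/1210 = 0.50496; RR = 1.68878
OR/RR = 5.67800 / 1.68878 = 3.36220
The outcome is not rare, so the OR lies further from 1 than the RR.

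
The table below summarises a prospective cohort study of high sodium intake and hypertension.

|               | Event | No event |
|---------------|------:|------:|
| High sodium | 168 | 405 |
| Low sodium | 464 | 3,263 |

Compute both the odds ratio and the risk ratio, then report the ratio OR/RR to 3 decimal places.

Cells: a = 168, b = 405, c = 464, d = 3263.
OR = (168·3263)/(405·464) = 548184/187920 = 2.91711
Risk in exposed = 168/573 = 0.29319; risk in unexposed = 464/3727 = 0.12450; RR = 2.35503
OR/RR = 2.91711 / 2.35503 = 1.23867
The outcome is not rare, so the OR lies further from 1 than the RR.

1.239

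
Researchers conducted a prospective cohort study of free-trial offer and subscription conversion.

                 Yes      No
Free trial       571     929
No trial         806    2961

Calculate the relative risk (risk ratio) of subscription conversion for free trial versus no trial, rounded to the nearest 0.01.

Cells: a = 571, b = 929, c = 806, d = 2961.
Risk in exposed = 571/1500 = 0.38067; risk in unexposed = 806/3767 = 0.21396.
RR = 0.38067 / 0.21396 = 1.77912
The risk among the exposed is 1.78 times that among the unexposed.

1.78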